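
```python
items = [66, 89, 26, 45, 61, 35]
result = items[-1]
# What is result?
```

items has length 6. Negative index -1 maps to positive index 6 + (-1) = 5. items[5] = 35.

35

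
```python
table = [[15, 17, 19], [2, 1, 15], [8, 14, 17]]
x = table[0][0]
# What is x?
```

table[0] = [15, 17, 19]. Taking column 0 of that row yields 15.

15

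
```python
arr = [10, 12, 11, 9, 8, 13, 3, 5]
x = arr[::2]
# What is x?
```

arr has length 8. The slice arr[::2] selects indices [0, 2, 4, 6] (0->10, 2->11, 4->8, 6->3), giving [10, 11, 8, 3].

[10, 11, 8, 3]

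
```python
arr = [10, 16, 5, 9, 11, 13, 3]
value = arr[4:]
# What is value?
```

arr has length 7. The slice arr[4:] selects indices [4, 5, 6] (4->11, 5->13, 6->3), giving [11, 13, 3].

[11, 13, 3]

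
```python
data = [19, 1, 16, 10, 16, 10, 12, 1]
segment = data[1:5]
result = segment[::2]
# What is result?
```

data has length 8. The slice data[1:5] selects indices [1, 2, 3, 4] (1->1, 2->16, 3->10, 4->16), giving [1, 16, 10, 16]. So segment = [1, 16, 10, 16]. segment has length 4. The slice segment[::2] selects indices [0, 2] (0->1, 2->10), giving [1, 10].

[1, 10]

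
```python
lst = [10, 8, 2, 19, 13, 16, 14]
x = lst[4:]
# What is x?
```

lst has length 7. The slice lst[4:] selects indices [4, 5, 6] (4->13, 5->16, 6->14), giving [13, 16, 14].

[13, 16, 14]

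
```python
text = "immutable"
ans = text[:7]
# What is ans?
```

text has length 9. The slice text[:7] selects indices [0, 1, 2, 3, 4, 5, 6] (0->'i', 1->'m', 2->'m', 3->'u', 4->'t', 5->'a', 6->'b'), giving 'immutab'.

'immutab'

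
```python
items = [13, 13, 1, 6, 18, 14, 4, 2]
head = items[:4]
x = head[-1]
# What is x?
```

items has length 8. The slice items[:4] selects indices [0, 1, 2, 3] (0->13, 1->13, 2->1, 3->6), giving [13, 13, 1, 6]. So head = [13, 13, 1, 6]. Then head[-1] = 6.

6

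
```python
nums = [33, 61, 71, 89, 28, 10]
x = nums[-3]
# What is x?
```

nums has length 6. Negative index -3 maps to positive index 6 + (-3) = 3. nums[3] = 89.

89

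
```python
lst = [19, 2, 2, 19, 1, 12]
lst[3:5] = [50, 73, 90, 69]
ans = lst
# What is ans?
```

lst starts as [19, 2, 2, 19, 1, 12] (length 6). The slice lst[3:5] covers indices [3, 4] with values [19, 1]. Replacing that slice with [50, 73, 90, 69] (different length) produces [19, 2, 2, 50, 73, 90, 69, 12].

[19, 2, 2, 50, 73, 90, 69, 12]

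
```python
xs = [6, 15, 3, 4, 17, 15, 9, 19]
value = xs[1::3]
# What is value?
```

xs has length 8. The slice xs[1::3] selects indices [1, 4, 7] (1->15, 4->17, 7->19), giving [15, 17, 19].

[15, 17, 19]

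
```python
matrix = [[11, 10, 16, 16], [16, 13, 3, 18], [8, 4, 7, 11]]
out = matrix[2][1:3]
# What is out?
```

matrix[2] = [8, 4, 7, 11]. matrix[2] has length 4. The slice matrix[2][1:3] selects indices [1, 2] (1->4, 2->7), giving [4, 7].

[4, 7]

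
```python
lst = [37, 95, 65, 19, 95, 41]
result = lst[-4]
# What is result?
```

lst has length 6. Negative index -4 maps to positive index 6 + (-4) = 2. lst[2] = 65.

65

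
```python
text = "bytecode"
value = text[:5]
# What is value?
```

text has length 8. The slice text[:5] selects indices [0, 1, 2, 3, 4] (0->'b', 1->'y', 2->'t', 3->'e', 4->'c'), giving 'bytec'.

'bytec'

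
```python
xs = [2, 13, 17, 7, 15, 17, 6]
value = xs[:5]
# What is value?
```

xs has length 7. The slice xs[:5] selects indices [0, 1, 2, 3, 4] (0->2, 1->13, 2->17, 3->7, 4->15), giving [2, 13, 17, 7, 15].

[2, 13, 17, 7, 15]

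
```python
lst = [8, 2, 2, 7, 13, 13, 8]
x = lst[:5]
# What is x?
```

lst has length 7. The slice lst[:5] selects indices [0, 1, 2, 3, 4] (0->8, 1->2, 2->2, 3->7, 4->13), giving [8, 2, 2, 7, 13].

[8, 2, 2, 7, 13]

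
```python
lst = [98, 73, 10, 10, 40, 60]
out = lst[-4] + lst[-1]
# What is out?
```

lst has length 6. Negative index -4 maps to positive index 6 + (-4) = 2. lst[2] = 10.
lst has length 6. Negative index -1 maps to positive index 6 + (-1) = 5. lst[5] = 60.
Sum: 10 + 60 = 70.

70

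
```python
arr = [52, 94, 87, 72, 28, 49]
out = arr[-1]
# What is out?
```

arr has length 6. Negative index -1 maps to positive index 6 + (-1) = 5. arr[5] = 49.

49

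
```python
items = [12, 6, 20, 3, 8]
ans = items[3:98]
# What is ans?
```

items has length 5. The slice items[3:98] selects indices [3, 4] (3->3, 4->8), giving [3, 8].

[3, 8]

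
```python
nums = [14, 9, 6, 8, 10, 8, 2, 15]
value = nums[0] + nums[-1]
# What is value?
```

nums has length 8. nums[0] = 14.
nums has length 8. Negative index -1 maps to positive index 8 + (-1) = 7. nums[7] = 15.
Sum: 14 + 15 = 29.

29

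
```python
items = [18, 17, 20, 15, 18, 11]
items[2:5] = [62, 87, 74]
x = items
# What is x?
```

items starts as [18, 17, 20, 15, 18, 11] (length 6). The slice items[2:5] covers indices [2, 3, 4] with values [20, 15, 18]. Replacing that slice with [62, 87, 74] (same length) produces [18, 17, 62, 87, 74, 11].

[18, 17, 62, 87, 74, 11]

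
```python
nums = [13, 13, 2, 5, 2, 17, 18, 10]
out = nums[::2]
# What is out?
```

nums has length 8. The slice nums[::2] selects indices [0, 2, 4, 6] (0->13, 2->2, 4->2, 6->18), giving [13, 2, 2, 18].

[13, 2, 2, 18]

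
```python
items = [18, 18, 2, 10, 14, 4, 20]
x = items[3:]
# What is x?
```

items has length 7. The slice items[3:] selects indices [3, 4, 5, 6] (3->10, 4->14, 5->4, 6->20), giving [10, 14, 4, 20].

[10, 14, 4, 20]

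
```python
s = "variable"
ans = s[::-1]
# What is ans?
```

s has length 8. The slice s[::-1] selects indices [7, 6, 5, 4, 3, 2, 1, 0] (7->'e', 6->'l', 5->'b', 4->'a', 3->'i', 2->'r', 1->'a', 0->'v'), giving 'elbairav'.

'elbairav'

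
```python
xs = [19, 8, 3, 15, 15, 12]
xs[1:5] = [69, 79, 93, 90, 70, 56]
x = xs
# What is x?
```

xs starts as [19, 8, 3, 15, 15, 12] (length 6). The slice xs[1:5] covers indices [1, 2, 3, 4] with values [8, 3, 15, 15]. Replacing that slice with [69, 79, 93, 90, 70, 56] (different length) produces [19, 69, 79, 93, 90, 70, 56, 12].

[19, 69, 79, 93, 90, 70, 56, 12]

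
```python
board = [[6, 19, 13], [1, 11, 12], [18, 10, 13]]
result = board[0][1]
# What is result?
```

board[0] = [6, 19, 13]. Taking column 1 of that row yields 19.

19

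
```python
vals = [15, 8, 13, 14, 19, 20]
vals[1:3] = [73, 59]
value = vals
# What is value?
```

vals starts as [15, 8, 13, 14, 19, 20] (length 6). The slice vals[1:3] covers indices [1, 2] with values [8, 13]. Replacing that slice with [73, 59] (same length) produces [15, 73, 59, 14, 19, 20].

[15, 73, 59, 14, 19, 20]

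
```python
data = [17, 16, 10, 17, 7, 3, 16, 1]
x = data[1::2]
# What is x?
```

data has length 8. The slice data[1::2] selects indices [1, 3, 5, 7] (1->16, 3->17, 5->3, 7->1), giving [16, 17, 3, 1].

[16, 17, 3, 1]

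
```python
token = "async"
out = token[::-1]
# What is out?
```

token has length 5. The slice token[::-1] selects indices [4, 3, 2, 1, 0] (4->'c', 3->'n', 2->'y', 1->'s', 0->'a'), giving 'cnysa'.

'cnysa'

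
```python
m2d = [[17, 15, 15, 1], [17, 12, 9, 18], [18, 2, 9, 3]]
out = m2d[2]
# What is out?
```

m2d has 3 rows. Row 2 is [18, 2, 9, 3].

[18, 2, 9, 3]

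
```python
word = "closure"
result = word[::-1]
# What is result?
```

word has length 7. The slice word[::-1] selects indices [6, 5, 4, 3, 2, 1, 0] (6->'e', 5->'r', 4->'u', 3->'s', 2->'o', 1->'l', 0->'c'), giving 'erusolc'.

'erusolc'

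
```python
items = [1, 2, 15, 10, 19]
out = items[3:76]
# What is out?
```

items has length 5. The slice items[3:76] selects indices [3, 4] (3->10, 4->19), giving [10, 19].

[10, 19]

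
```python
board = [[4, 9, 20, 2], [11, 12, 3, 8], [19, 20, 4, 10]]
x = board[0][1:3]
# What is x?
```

board[0] = [4, 9, 20, 2]. board[0] has length 4. The slice board[0][1:3] selects indices [1, 2] (1->9, 2->20), giving [9, 20].

[9, 20]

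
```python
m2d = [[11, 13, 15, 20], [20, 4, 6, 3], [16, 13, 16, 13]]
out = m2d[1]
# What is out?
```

m2d has 3 rows. Row 1 is [20, 4, 6, 3].

[20, 4, 6, 3]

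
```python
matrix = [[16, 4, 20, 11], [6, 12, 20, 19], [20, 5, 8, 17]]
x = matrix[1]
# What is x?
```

matrix has 3 rows. Row 1 is [6, 12, 20, 19].

[6, 12, 20, 19]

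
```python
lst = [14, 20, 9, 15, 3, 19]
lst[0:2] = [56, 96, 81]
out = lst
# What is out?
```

lst starts as [14, 20, 9, 15, 3, 19] (length 6). The slice lst[0:2] covers indices [0, 1] with values [14, 20]. Replacing that slice with [56, 96, 81] (different length) produces [56, 96, 81, 9, 15, 3, 19].

[56, 96, 81, 9, 15, 3, 19]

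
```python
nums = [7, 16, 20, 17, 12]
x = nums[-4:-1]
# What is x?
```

nums has length 5. The slice nums[-4:-1] selects indices [1, 2, 3] (1->16, 2->20, 3->17), giving [16, 20, 17].

[16, 20, 17]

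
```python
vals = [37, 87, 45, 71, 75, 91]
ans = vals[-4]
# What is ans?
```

vals has length 6. Negative index -4 maps to positive index 6 + (-4) = 2. vals[2] = 45.

45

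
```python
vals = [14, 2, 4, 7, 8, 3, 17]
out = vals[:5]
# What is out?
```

vals has length 7. The slice vals[:5] selects indices [0, 1, 2, 3, 4] (0->14, 1->2, 2->4, 3->7, 4->8), giving [14, 2, 4, 7, 8].

[14, 2, 4, 7, 8]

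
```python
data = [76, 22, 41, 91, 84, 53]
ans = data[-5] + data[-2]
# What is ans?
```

data has length 6. Negative index -5 maps to positive index 6 + (-5) = 1. data[1] = 22.
data has length 6. Negative index -2 maps to positive index 6 + (-2) = 4. data[4] = 84.
Sum: 22 + 84 = 106.

106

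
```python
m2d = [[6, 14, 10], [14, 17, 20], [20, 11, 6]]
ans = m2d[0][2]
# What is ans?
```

m2d[0] = [6, 14, 10]. Taking column 2 of that row yields 10.

10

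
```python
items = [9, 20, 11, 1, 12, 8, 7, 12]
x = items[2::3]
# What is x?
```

items has length 8. The slice items[2::3] selects indices [2, 5] (2->11, 5->8), giving [11, 8].

[11, 8]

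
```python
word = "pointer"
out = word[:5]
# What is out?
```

word has length 7. The slice word[:5] selects indices [0, 1, 2, 3, 4] (0->'p', 1->'o', 2->'i', 3->'n', 4->'t'), giving 'point'.

'point'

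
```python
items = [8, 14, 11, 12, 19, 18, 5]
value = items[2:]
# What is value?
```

items has length 7. The slice items[2:] selects indices [2, 3, 4, 5, 6] (2->11, 3->12, 4->19, 5->18, 6->5), giving [11, 12, 19, 18, 5].

[11, 12, 19, 18, 5]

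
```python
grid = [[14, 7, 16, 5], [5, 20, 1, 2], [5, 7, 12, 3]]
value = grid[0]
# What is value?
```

grid has 3 rows. Row 0 is [14, 7, 16, 5].

[14, 7, 16, 5]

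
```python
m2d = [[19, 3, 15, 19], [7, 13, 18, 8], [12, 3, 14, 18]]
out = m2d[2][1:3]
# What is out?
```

m2d[2] = [12, 3, 14, 18]. m2d[2] has length 4. The slice m2d[2][1:3] selects indices [1, 2] (1->3, 2->14), giving [3, 14].

[3, 14]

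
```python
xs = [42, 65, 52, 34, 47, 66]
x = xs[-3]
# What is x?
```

xs has length 6. Negative index -3 maps to positive index 6 + (-3) = 3. xs[3] = 34.

34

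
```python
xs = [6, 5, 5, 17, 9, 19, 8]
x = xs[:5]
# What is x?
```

xs has length 7. The slice xs[:5] selects indices [0, 1, 2, 3, 4] (0->6, 1->5, 2->5, 3->17, 4->9), giving [6, 5, 5, 17, 9].

[6, 5, 5, 17, 9]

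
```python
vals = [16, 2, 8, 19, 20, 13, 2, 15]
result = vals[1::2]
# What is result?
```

vals has length 8. The slice vals[1::2] selects indices [1, 3, 5, 7] (1->2, 3->19, 5->13, 7->15), giving [2, 19, 13, 15].

[2, 19, 13, 15]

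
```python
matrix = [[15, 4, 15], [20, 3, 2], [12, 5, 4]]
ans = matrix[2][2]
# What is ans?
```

matrix[2] = [12, 5, 4]. Taking column 2 of that row yields 4.

4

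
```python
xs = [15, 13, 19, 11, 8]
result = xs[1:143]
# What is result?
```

xs has length 5. The slice xs[1:143] selects indices [1, 2, 3, 4] (1->13, 2->19, 3->11, 4->8), giving [13, 19, 11, 8].

[13, 19, 11, 8]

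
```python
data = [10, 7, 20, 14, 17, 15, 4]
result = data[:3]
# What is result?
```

data has length 7. The slice data[:3] selects indices [0, 1, 2] (0->10, 1->7, 2->20), giving [10, 7, 20].

[10, 7, 20]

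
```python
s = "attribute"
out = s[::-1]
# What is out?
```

s has length 9. The slice s[::-1] selects indices [8, 7, 6, 5, 4, 3, 2, 1, 0] (8->'e', 7->'t', 6->'u', 5->'b', 4->'i', 3->'r', 2->'t', 1->'t', 0->'a'), giving 'etubirtta'.

'etubirtta'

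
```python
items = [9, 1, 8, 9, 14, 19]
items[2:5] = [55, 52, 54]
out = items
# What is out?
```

items starts as [9, 1, 8, 9, 14, 19] (length 6). The slice items[2:5] covers indices [2, 3, 4] with values [8, 9, 14]. Replacing that slice with [55, 52, 54] (same length) produces [9, 1, 55, 52, 54, 19].

[9, 1, 55, 52, 54, 19]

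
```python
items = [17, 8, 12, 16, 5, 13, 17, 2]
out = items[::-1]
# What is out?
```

items has length 8. The slice items[::-1] selects indices [7, 6, 5, 4, 3, 2, 1, 0] (7->2, 6->17, 5->13, 4->5, 3->16, 2->12, 1->8, 0->17), giving [2, 17, 13, 5, 16, 12, 8, 17].

[2, 17, 13, 5, 16, 12, 8, 17]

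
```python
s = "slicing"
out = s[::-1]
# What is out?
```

s has length 7. The slice s[::-1] selects indices [6, 5, 4, 3, 2, 1, 0] (6->'g', 5->'n', 4->'i', 3->'c', 2->'i', 1->'l', 0->'s'), giving 'gnicils'.

'gnicils'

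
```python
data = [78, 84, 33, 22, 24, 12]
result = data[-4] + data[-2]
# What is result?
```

data has length 6. Negative index -4 maps to positive index 6 + (-4) = 2. data[2] = 33.
data has length 6. Negative index -2 maps to positive index 6 + (-2) = 4. data[4] = 24.
Sum: 33 + 24 = 57.

57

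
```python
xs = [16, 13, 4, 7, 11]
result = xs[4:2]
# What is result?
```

xs has length 5. The slice xs[4:2] resolves to an empty index range, so the result is [].

[]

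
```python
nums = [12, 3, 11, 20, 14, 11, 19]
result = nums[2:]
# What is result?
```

nums has length 7. The slice nums[2:] selects indices [2, 3, 4, 5, 6] (2->11, 3->20, 4->14, 5->11, 6->19), giving [11, 20, 14, 11, 19].

[11, 20, 14, 11, 19]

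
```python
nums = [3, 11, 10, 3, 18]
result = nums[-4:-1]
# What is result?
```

nums has length 5. The slice nums[-4:-1] selects indices [1, 2, 3] (1->11, 2->10, 3->3), giving [11, 10, 3].

[11, 10, 3]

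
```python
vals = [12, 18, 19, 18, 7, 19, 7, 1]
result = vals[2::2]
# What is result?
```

vals has length 8. The slice vals[2::2] selects indices [2, 4, 6] (2->19, 4->7, 6->7), giving [19, 7, 7].

[19, 7, 7]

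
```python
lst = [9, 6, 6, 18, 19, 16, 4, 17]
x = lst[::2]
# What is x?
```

lst has length 8. The slice lst[::2] selects indices [0, 2, 4, 6] (0->9, 2->6, 4->19, 6->4), giving [9, 6, 19, 4].

[9, 6, 19, 4]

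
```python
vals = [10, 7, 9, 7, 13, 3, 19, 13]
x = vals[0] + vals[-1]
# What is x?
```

vals has length 8. vals[0] = 10.
vals has length 8. Negative index -1 maps to positive index 8 + (-1) = 7. vals[7] = 13.
Sum: 10 + 13 = 23.

23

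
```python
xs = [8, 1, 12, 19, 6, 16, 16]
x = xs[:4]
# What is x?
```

xs has length 7. The slice xs[:4] selects indices [0, 1, 2, 3] (0->8, 1->1, 2->12, 3->19), giving [8, 1, 12, 19].

[8, 1, 12, 19]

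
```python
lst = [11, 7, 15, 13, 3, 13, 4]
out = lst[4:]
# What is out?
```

lst has length 7. The slice lst[4:] selects indices [4, 5, 6] (4->3, 5->13, 6->4), giving [3, 13, 4].

[3, 13, 4]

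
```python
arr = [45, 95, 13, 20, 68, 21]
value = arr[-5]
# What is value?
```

arr has length 6. Negative index -5 maps to positive index 6 + (-5) = 1. arr[1] = 95.

95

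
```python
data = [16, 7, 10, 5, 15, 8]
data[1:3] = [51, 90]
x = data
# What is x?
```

data starts as [16, 7, 10, 5, 15, 8] (length 6). The slice data[1:3] covers indices [1, 2] with values [7, 10]. Replacing that slice with [51, 90] (same length) produces [16, 51, 90, 5, 15, 8].

[16, 51, 90, 5, 15, 8]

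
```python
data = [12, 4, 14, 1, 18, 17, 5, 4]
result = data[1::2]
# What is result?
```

data has length 8. The slice data[1::2] selects indices [1, 3, 5, 7] (1->4, 3->1, 5->17, 7->4), giving [4, 1, 17, 4].

[4, 1, 17, 4]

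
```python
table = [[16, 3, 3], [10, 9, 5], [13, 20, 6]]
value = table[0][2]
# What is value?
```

table[0] = [16, 3, 3]. Taking column 2 of that row yields 3.

3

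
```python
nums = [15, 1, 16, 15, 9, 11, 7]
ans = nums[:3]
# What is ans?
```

nums has length 7. The slice nums[:3] selects indices [0, 1, 2] (0->15, 1->1, 2->16), giving [15, 1, 16].

[15, 1, 16]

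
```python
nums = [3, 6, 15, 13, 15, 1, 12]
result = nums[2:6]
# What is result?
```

nums has length 7. The slice nums[2:6] selects indices [2, 3, 4, 5] (2->15, 3->13, 4->15, 5->1), giving [15, 13, 15, 1].

[15, 13, 15, 1]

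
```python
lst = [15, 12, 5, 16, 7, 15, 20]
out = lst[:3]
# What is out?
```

lst has length 7. The slice lst[:3] selects indices [0, 1, 2] (0->15, 1->12, 2->5), giving [15, 12, 5].

[15, 12, 5]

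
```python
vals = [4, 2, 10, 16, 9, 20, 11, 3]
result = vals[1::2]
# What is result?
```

vals has length 8. The slice vals[1::2] selects indices [1, 3, 5, 7] (1->2, 3->16, 5->20, 7->3), giving [2, 16, 20, 3].

[2, 16, 20, 3]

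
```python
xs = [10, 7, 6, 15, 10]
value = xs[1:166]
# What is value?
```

xs has length 5. The slice xs[1:166] selects indices [1, 2, 3, 4] (1->7, 2->6, 3->15, 4->10), giving [7, 6, 15, 10].

[7, 6, 15, 10]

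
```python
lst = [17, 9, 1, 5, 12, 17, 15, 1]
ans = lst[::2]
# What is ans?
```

lst has length 8. The slice lst[::2] selects indices [0, 2, 4, 6] (0->17, 2->1, 4->12, 6->15), giving [17, 1, 12, 15].

[17, 1, 12, 15]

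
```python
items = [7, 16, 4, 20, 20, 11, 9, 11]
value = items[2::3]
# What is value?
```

items has length 8. The slice items[2::3] selects indices [2, 5] (2->4, 5->11), giving [4, 11].

[4, 11]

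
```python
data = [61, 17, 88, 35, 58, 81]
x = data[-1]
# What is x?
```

data has length 6. Negative index -1 maps to positive index 6 + (-1) = 5. data[5] = 81.

81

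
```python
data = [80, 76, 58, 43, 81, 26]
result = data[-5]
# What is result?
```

data has length 6. Negative index -5 maps to positive index 6 + (-5) = 1. data[1] = 76.

76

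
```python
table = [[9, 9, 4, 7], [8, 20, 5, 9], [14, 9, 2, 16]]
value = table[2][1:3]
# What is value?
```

table[2] = [14, 9, 2, 16]. table[2] has length 4. The slice table[2][1:3] selects indices [1, 2] (1->9, 2->2), giving [9, 2].

[9, 2]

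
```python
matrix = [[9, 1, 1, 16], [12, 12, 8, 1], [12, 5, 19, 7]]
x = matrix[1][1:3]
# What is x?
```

matrix[1] = [12, 12, 8, 1]. matrix[1] has length 4. The slice matrix[1][1:3] selects indices [1, 2] (1->12, 2->8), giving [12, 8].

[12, 8]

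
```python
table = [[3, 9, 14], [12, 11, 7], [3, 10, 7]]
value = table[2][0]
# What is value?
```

table[2] = [3, 10, 7]. Taking column 0 of that row yields 3.

3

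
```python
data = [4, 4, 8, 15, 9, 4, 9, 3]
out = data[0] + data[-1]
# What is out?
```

data has length 8. data[0] = 4.
data has length 8. Negative index -1 maps to positive index 8 + (-1) = 7. data[7] = 3.
Sum: 4 + 3 = 7.

7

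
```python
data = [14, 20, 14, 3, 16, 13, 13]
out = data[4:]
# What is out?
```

data has length 7. The slice data[4:] selects indices [4, 5, 6] (4->16, 5->13, 6->13), giving [16, 13, 13].

[16, 13, 13]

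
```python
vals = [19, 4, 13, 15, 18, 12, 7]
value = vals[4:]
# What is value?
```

vals has length 7. The slice vals[4:] selects indices [4, 5, 6] (4->18, 5->12, 6->7), giving [18, 12, 7].

[18, 12, 7]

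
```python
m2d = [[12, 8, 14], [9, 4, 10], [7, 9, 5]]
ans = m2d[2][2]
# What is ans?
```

m2d[2] = [7, 9, 5]. Taking column 2 of that row yields 5.

5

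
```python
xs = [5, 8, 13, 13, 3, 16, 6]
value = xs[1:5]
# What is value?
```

xs has length 7. The slice xs[1:5] selects indices [1, 2, 3, 4] (1->8, 2->13, 3->13, 4->3), giving [8, 13, 13, 3].

[8, 13, 13, 3]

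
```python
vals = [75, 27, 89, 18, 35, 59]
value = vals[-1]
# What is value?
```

vals has length 6. Negative index -1 maps to positive index 6 + (-1) = 5. vals[5] = 59.

59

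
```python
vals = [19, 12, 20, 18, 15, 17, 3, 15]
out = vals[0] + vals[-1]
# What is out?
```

vals has length 8. vals[0] = 19.
vals has length 8. Negative index -1 maps to positive index 8 + (-1) = 7. vals[7] = 15.
Sum: 19 + 15 = 34.

34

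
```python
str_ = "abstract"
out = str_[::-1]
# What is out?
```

str_ has length 8. The slice str_[::-1] selects indices [7, 6, 5, 4, 3, 2, 1, 0] (7->'t', 6->'c', 5->'a', 4->'r', 3->'t', 2->'s', 1->'b', 0->'a'), giving 'tcartsba'.

'tcartsba'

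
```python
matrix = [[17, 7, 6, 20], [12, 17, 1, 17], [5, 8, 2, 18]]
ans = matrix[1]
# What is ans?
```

matrix has 3 rows. Row 1 is [12, 17, 1, 17].

[12, 17, 1, 17]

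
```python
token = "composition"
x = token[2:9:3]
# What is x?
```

token has length 11. The slice token[2:9:3] selects indices [2, 5, 8] (2->'m', 5->'s', 8->'i'), giving 'msi'.

'msi'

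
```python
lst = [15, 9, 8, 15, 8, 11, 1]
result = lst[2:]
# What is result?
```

lst has length 7. The slice lst[2:] selects indices [2, 3, 4, 5, 6] (2->8, 3->15, 4->8, 5->11, 6->1), giving [8, 15, 8, 11, 1].

[8, 15, 8, 11, 1]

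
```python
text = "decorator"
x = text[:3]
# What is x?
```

text has length 9. The slice text[:3] selects indices [0, 1, 2] (0->'d', 1->'e', 2->'c'), giving 'dec'.

'dec'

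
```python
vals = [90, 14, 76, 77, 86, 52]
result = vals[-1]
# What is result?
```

vals has length 6. Negative index -1 maps to positive index 6 + (-1) = 5. vals[5] = 52.

52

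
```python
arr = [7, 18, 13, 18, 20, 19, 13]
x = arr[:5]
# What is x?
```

arr has length 7. The slice arr[:5] selects indices [0, 1, 2, 3, 4] (0->7, 1->18, 2->13, 3->18, 4->20), giving [7, 18, 13, 18, 20].

[7, 18, 13, 18, 20]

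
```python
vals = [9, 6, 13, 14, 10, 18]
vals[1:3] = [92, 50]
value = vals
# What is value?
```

vals starts as [9, 6, 13, 14, 10, 18] (length 6). The slice vals[1:3] covers indices [1, 2] with values [6, 13]. Replacing that slice with [92, 50] (same length) produces [9, 92, 50, 14, 10, 18].

[9, 92, 50, 14, 10, 18]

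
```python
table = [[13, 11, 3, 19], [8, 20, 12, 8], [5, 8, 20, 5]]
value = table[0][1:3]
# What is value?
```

table[0] = [13, 11, 3, 19]. table[0] has length 4. The slice table[0][1:3] selects indices [1, 2] (1->11, 2->3), giving [11, 3].

[11, 3]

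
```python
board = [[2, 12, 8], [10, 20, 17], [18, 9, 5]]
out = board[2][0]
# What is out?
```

board[2] = [18, 9, 5]. Taking column 0 of that row yields 18.

18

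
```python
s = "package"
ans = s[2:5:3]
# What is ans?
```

s has length 7. The slice s[2:5:3] selects indices [2] (2->'c'), giving 'c'.

'c'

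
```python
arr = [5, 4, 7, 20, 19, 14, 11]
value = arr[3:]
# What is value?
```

arr has length 7. The slice arr[3:] selects indices [3, 4, 5, 6] (3->20, 4->19, 5->14, 6->11), giving [20, 19, 14, 11].

[20, 19, 14, 11]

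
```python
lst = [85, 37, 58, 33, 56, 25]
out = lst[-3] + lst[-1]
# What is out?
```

lst has length 6. Negative index -3 maps to positive index 6 + (-3) = 3. lst[3] = 33.
lst has length 6. Negative index -1 maps to positive index 6 + (-1) = 5. lst[5] = 25.
Sum: 33 + 25 = 58.

58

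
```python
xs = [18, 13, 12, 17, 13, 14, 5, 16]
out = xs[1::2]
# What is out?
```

xs has length 8. The slice xs[1::2] selects indices [1, 3, 5, 7] (1->13, 3->17, 5->14, 7->16), giving [13, 17, 14, 16].

[13, 17, 14, 16]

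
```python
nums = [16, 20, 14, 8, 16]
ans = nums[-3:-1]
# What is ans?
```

nums has length 5. The slice nums[-3:-1] selects indices [2, 3] (2->14, 3->8), giving [14, 8].

[14, 8]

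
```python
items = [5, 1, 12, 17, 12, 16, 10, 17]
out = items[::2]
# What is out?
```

items has length 8. The slice items[::2] selects indices [0, 2, 4, 6] (0->5, 2->12, 4->12, 6->10), giving [5, 12, 12, 10].

[5, 12, 12, 10]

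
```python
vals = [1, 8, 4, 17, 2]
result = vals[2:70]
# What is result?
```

vals has length 5. The slice vals[2:70] selects indices [2, 3, 4] (2->4, 3->17, 4->2), giving [4, 17, 2].

[4, 17, 2]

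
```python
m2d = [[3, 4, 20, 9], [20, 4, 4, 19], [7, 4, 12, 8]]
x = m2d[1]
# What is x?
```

m2d has 3 rows. Row 1 is [20, 4, 4, 19].

[20, 4, 4, 19]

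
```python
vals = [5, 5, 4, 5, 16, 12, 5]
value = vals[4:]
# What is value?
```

vals has length 7. The slice vals[4:] selects indices [4, 5, 6] (4->16, 5->12, 6->5), giving [16, 12, 5].

[16, 12, 5]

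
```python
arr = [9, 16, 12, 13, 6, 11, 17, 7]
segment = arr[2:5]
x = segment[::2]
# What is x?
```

arr has length 8. The slice arr[2:5] selects indices [2, 3, 4] (2->12, 3->13, 4->6), giving [12, 13, 6]. So segment = [12, 13, 6]. segment has length 3. The slice segment[::2] selects indices [0, 2] (0->12, 2->6), giving [12, 6].

[12, 6]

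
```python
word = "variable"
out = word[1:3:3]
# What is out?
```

word has length 8. The slice word[1:3:3] selects indices [1] (1->'a'), giving 'a'.

'a'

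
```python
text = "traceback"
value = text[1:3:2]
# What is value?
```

text has length 9. The slice text[1:3:2] selects indices [1] (1->'r'), giving 'r'.

'r'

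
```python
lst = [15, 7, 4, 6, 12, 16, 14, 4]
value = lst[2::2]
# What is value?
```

lst has length 8. The slice lst[2::2] selects indices [2, 4, 6] (2->4, 4->12, 6->14), giving [4, 12, 14].

[4, 12, 14]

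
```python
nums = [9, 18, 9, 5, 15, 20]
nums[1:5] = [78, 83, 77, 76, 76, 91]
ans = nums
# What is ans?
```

nums starts as [9, 18, 9, 5, 15, 20] (length 6). The slice nums[1:5] covers indices [1, 2, 3, 4] with values [18, 9, 5, 15]. Replacing that slice with [78, 83, 77, 76, 76, 91] (different length) produces [9, 78, 83, 77, 76, 76, 91, 20].

[9, 78, 83, 77, 76, 76, 91, 20]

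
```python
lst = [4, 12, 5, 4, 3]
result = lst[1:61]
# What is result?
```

lst has length 5. The slice lst[1:61] selects indices [1, 2, 3, 4] (1->12, 2->5, 3->4, 4->3), giving [12, 5, 4, 3].

[12, 5, 4, 3]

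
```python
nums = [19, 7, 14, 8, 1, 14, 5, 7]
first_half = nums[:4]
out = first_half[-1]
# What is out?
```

nums has length 8. The slice nums[:4] selects indices [0, 1, 2, 3] (0->19, 1->7, 2->14, 3->8), giving [19, 7, 14, 8]. So first_half = [19, 7, 14, 8]. Then first_half[-1] = 8.

8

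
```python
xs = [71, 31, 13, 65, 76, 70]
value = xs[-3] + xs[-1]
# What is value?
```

xs has length 6. Negative index -3 maps to positive index 6 + (-3) = 3. xs[3] = 65.
xs has length 6. Negative index -1 maps to positive index 6 + (-1) = 5. xs[5] = 70.
Sum: 65 + 70 = 135.

135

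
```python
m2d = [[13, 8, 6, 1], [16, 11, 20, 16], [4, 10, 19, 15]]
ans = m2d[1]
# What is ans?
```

m2d has 3 rows. Row 1 is [16, 11, 20, 16].

[16, 11, 20, 16]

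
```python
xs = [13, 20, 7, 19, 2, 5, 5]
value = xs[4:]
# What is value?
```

xs has length 7. The slice xs[4:] selects indices [4, 5, 6] (4->2, 5->5, 6->5), giving [2, 5, 5].

[2, 5, 5]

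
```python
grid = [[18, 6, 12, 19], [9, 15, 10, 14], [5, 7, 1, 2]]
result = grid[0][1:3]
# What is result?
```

grid[0] = [18, 6, 12, 19]. grid[0] has length 4. The slice grid[0][1:3] selects indices [1, 2] (1->6, 2->12), giving [6, 12].

[6, 12]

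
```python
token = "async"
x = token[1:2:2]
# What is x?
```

token has length 5. The slice token[1:2:2] selects indices [1] (1->'s'), giving 's'.

's'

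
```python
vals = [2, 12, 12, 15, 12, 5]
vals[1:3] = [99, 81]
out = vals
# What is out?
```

vals starts as [2, 12, 12, 15, 12, 5] (length 6). The slice vals[1:3] covers indices [1, 2] with values [12, 12]. Replacing that slice with [99, 81] (same length) produces [2, 99, 81, 15, 12, 5].

[2, 99, 81, 15, 12, 5]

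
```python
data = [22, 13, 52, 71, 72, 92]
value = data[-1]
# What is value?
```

data has length 6. Negative index -1 maps to positive index 6 + (-1) = 5. data[5] = 92.

92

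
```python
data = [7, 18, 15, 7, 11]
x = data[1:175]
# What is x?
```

data has length 5. The slice data[1:175] selects indices [1, 2, 3, 4] (1->18, 2->15, 3->7, 4->11), giving [18, 15, 7, 11].

[18, 15, 7, 11]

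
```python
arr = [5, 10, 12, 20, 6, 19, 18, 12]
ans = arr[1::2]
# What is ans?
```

arr has length 8. The slice arr[1::2] selects indices [1, 3, 5, 7] (1->10, 3->20, 5->19, 7->12), giving [10, 20, 19, 12].

[10, 20, 19, 12]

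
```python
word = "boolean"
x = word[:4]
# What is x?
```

word has length 7. The slice word[:4] selects indices [0, 1, 2, 3] (0->'b', 1->'o', 2->'o', 3->'l'), giving 'bool'.

'bool'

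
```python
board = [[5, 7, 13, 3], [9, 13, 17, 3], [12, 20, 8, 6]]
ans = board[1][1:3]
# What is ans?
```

board[1] = [9, 13, 17, 3]. board[1] has length 4. The slice board[1][1:3] selects indices [1, 2] (1->13, 2->17), giving [13, 17].

[13, 17]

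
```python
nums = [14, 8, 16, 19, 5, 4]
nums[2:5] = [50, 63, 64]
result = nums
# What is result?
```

nums starts as [14, 8, 16, 19, 5, 4] (length 6). The slice nums[2:5] covers indices [2, 3, 4] with values [16, 19, 5]. Replacing that slice with [50, 63, 64] (same length) produces [14, 8, 50, 63, 64, 4].

[14, 8, 50, 63, 64, 4]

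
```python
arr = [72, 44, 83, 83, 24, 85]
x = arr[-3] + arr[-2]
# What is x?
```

arr has length 6. Negative index -3 maps to positive index 6 + (-3) = 3. arr[3] = 83.
arr has length 6. Negative index -2 maps to positive index 6 + (-2) = 4. arr[4] = 24.
Sum: 83 + 24 = 107.

107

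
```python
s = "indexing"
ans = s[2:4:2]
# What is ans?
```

s has length 8. The slice s[2:4:2] selects indices [2] (2->'d'), giving 'd'.

'd'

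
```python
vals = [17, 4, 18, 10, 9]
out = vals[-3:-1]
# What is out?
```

vals has length 5. The slice vals[-3:-1] selects indices [2, 3] (2->18, 3->10), giving [18, 10].

[18, 10]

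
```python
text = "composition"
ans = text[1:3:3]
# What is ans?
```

text has length 11. The slice text[1:3:3] selects indices [1] (1->'o'), giving 'o'.

'o'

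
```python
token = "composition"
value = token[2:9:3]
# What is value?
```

token has length 11. The slice token[2:9:3] selects indices [2, 5, 8] (2->'m', 5->'s', 8->'i'), giving 'msi'.

'msi'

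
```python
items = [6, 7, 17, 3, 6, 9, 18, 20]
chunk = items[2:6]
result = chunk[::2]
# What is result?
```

items has length 8. The slice items[2:6] selects indices [2, 3, 4, 5] (2->17, 3->3, 4->6, 5->9), giving [17, 3, 6, 9]. So chunk = [17, 3, 6, 9]. chunk has length 4. The slice chunk[::2] selects indices [0, 2] (0->17, 2->6), giving [17, 6].

[17, 6]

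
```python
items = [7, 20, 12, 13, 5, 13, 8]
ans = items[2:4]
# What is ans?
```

items has length 7. The slice items[2:4] selects indices [2, 3] (2->12, 3->13), giving [12, 13].

[12, 13]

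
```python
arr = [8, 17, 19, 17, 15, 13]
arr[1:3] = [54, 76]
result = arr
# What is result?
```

arr starts as [8, 17, 19, 17, 15, 13] (length 6). The slice arr[1:3] covers indices [1, 2] with values [17, 19]. Replacing that slice with [54, 76] (same length) produces [8, 54, 76, 17, 15, 13].

[8, 54, 76, 17, 15, 13]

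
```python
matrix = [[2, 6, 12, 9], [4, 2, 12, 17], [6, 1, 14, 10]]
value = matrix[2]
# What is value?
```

matrix has 3 rows. Row 2 is [6, 1, 14, 10].

[6, 1, 14, 10]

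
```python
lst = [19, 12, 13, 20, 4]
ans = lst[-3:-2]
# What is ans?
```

lst has length 5. The slice lst[-3:-2] selects indices [2] (2->13), giving [13].

[13]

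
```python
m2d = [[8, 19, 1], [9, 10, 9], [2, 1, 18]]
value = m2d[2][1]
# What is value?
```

m2d[2] = [2, 1, 18]. Taking column 1 of that row yields 1.

1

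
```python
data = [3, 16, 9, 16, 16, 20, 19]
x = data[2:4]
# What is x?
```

data has length 7. The slice data[2:4] selects indices [2, 3] (2->9, 3->16), giving [9, 16].

[9, 16]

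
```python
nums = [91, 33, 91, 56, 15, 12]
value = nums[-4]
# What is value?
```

nums has length 6. Negative index -4 maps to positive index 6 + (-4) = 2. nums[2] = 91.

91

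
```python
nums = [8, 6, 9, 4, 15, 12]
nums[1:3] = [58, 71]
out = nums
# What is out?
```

nums starts as [8, 6, 9, 4, 15, 12] (length 6). The slice nums[1:3] covers indices [1, 2] with values [6, 9]. Replacing that slice with [58, 71] (same length) produces [8, 58, 71, 4, 15, 12].

[8, 58, 71, 4, 15, 12]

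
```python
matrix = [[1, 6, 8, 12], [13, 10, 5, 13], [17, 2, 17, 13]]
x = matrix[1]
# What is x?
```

matrix has 3 rows. Row 1 is [13, 10, 5, 13].

[13, 10, 5, 13]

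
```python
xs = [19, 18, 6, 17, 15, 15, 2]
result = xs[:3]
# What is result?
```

xs has length 7. The slice xs[:3] selects indices [0, 1, 2] (0->19, 1->18, 2->6), giving [19, 18, 6].

[19, 18, 6]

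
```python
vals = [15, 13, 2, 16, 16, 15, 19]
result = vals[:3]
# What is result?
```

vals has length 7. The slice vals[:3] selects indices [0, 1, 2] (0->15, 1->13, 2->2), giving [15, 13, 2].

[15, 13, 2]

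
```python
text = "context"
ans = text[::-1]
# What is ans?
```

text has length 7. The slice text[::-1] selects indices [6, 5, 4, 3, 2, 1, 0] (6->'t', 5->'x', 4->'e', 3->'t', 2->'n', 1->'o', 0->'c'), giving 'txetnoc'.

'txetnoc'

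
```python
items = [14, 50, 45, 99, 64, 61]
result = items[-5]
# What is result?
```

items has length 6. Negative index -5 maps to positive index 6 + (-5) = 1. items[1] = 50.

50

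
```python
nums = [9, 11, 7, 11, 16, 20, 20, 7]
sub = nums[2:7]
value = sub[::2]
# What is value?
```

nums has length 8. The slice nums[2:7] selects indices [2, 3, 4, 5, 6] (2->7, 3->11, 4->16, 5->20, 6->20), giving [7, 11, 16, 20, 20]. So sub = [7, 11, 16, 20, 20]. sub has length 5. The slice sub[::2] selects indices [0, 2, 4] (0->7, 2->16, 4->20), giving [7, 16, 20].

[7, 16, 20]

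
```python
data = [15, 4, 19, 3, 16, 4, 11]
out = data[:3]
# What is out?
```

data has length 7. The slice data[:3] selects indices [0, 1, 2] (0->15, 1->4, 2->19), giving [15, 4, 19].

[15, 4, 19]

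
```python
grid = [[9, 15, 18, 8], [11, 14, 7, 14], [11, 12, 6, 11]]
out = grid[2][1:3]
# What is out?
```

grid[2] = [11, 12, 6, 11]. grid[2] has length 4. The slice grid[2][1:3] selects indices [1, 2] (1->12, 2->6), giving [12, 6].

[12, 6]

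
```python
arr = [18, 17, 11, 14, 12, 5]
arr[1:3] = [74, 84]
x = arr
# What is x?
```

arr starts as [18, 17, 11, 14, 12, 5] (length 6). The slice arr[1:3] covers indices [1, 2] with values [17, 11]. Replacing that slice with [74, 84] (same length) produces [18, 74, 84, 14, 12, 5].

[18, 74, 84, 14, 12, 5]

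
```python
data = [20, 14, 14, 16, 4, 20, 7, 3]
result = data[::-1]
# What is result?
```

data has length 8. The slice data[::-1] selects indices [7, 6, 5, 4, 3, 2, 1, 0] (7->3, 6->7, 5->20, 4->4, 3->16, 2->14, 1->14, 0->20), giving [3, 7, 20, 4, 16, 14, 14, 20].

[3, 7, 20, 4, 16, 14, 14, 20]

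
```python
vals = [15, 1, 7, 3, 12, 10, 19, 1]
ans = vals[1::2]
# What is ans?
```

vals has length 8. The slice vals[1::2] selects indices [1, 3, 5, 7] (1->1, 3->3, 5->10, 7->1), giving [1, 3, 10, 1].

[1, 3, 10, 1]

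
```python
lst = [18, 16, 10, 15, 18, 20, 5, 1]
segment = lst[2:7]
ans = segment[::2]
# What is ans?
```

lst has length 8. The slice lst[2:7] selects indices [2, 3, 4, 5, 6] (2->10, 3->15, 4->18, 5->20, 6->5), giving [10, 15, 18, 20, 5]. So segment = [10, 15, 18, 20, 5]. segment has length 5. The slice segment[::2] selects indices [0, 2, 4] (0->10, 2->18, 4->5), giving [10, 18, 5].

[10, 18, 5]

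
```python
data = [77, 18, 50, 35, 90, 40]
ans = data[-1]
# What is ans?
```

data has length 6. Negative index -1 maps to positive index 6 + (-1) = 5. data[5] = 40.

40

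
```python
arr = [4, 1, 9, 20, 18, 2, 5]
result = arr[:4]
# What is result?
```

arr has length 7. The slice arr[:4] selects indices [0, 1, 2, 3] (0->4, 1->1, 2->9, 3->20), giving [4, 1, 9, 20].

[4, 1, 9, 20]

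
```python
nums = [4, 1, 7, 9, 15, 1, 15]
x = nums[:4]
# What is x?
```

nums has length 7. The slice nums[:4] selects indices [0, 1, 2, 3] (0->4, 1->1, 2->7, 3->9), giving [4, 1, 7, 9].

[4, 1, 7, 9]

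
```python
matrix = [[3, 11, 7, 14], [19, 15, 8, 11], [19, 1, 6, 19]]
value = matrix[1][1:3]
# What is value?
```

matrix[1] = [19, 15, 8, 11]. matrix[1] has length 4. The slice matrix[1][1:3] selects indices [1, 2] (1->15, 2->8), giving [15, 8].

[15, 8]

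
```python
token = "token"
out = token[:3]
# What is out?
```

token has length 5. The slice token[:3] selects indices [0, 1, 2] (0->'t', 1->'o', 2->'k'), giving 'tok'.

'tok'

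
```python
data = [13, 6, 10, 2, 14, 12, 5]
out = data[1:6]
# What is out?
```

data has length 7. The slice data[1:6] selects indices [1, 2, 3, 4, 5] (1->6, 2->10, 3->2, 4->14, 5->12), giving [6, 10, 2, 14, 12].

[6, 10, 2, 14, 12]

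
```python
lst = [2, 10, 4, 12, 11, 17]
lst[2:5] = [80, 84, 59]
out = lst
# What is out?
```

lst starts as [2, 10, 4, 12, 11, 17] (length 6). The slice lst[2:5] covers indices [2, 3, 4] with values [4, 12, 11]. Replacing that slice with [80, 84, 59] (same length) produces [2, 10, 80, 84, 59, 17].

[2, 10, 80, 84, 59, 17]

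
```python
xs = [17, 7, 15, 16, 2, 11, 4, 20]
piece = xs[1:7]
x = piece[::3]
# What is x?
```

xs has length 8. The slice xs[1:7] selects indices [1, 2, 3, 4, 5, 6] (1->7, 2->15, 3->16, 4->2, 5->11, 6->4), giving [7, 15, 16, 2, 11, 4]. So piece = [7, 15, 16, 2, 11, 4]. piece has length 6. The slice piece[::3] selects indices [0, 3] (0->7, 3->2), giving [7, 2].

[7, 2]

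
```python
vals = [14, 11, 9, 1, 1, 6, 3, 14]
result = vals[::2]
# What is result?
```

vals has length 8. The slice vals[::2] selects indices [0, 2, 4, 6] (0->14, 2->9, 4->1, 6->3), giving [14, 9, 1, 3].

[14, 9, 1, 3]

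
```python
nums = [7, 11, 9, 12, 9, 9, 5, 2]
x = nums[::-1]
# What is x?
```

nums has length 8. The slice nums[::-1] selects indices [7, 6, 5, 4, 3, 2, 1, 0] (7->2, 6->5, 5->9, 4->9, 3->12, 2->9, 1->11, 0->7), giving [2, 5, 9, 9, 12, 9, 11, 7].

[2, 5, 9, 9, 12, 9, 11, 7]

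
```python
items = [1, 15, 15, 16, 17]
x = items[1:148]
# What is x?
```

items has length 5. The slice items[1:148] selects indices [1, 2, 3, 4] (1->15, 2->15, 3->16, 4->17), giving [15, 15, 16, 17].

[15, 15, 16, 17]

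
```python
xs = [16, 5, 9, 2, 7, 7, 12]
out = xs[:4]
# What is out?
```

xs has length 7. The slice xs[:4] selects indices [0, 1, 2, 3] (0->16, 1->5, 2->9, 3->2), giving [16, 5, 9, 2].

[16, 5, 9, 2]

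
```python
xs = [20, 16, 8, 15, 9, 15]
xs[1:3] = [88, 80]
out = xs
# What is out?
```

xs starts as [20, 16, 8, 15, 9, 15] (length 6). The slice xs[1:3] covers indices [1, 2] with values [16, 8]. Replacing that slice with [88, 80] (same length) produces [20, 88, 80, 15, 9, 15].

[20, 88, 80, 15, 9, 15]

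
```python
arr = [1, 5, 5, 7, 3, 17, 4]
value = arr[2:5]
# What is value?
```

arr has length 7. The slice arr[2:5] selects indices [2, 3, 4] (2->5, 3->7, 4->3), giving [5, 7, 3].

[5, 7, 3]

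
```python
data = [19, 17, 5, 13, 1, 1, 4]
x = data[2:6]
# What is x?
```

data has length 7. The slice data[2:6] selects indices [2, 3, 4, 5] (2->5, 3->13, 4->1, 5->1), giving [5, 13, 1, 1].

[5, 13, 1, 1]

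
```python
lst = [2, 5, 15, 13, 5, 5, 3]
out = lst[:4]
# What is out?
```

lst has length 7. The slice lst[:4] selects indices [0, 1, 2, 3] (0->2, 1->5, 2->15, 3->13), giving [2, 5, 15, 13].

[2, 5, 15, 13]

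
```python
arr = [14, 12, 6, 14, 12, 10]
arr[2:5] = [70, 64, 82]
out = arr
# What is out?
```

arr starts as [14, 12, 6, 14, 12, 10] (length 6). The slice arr[2:5] covers indices [2, 3, 4] with values [6, 14, 12]. Replacing that slice with [70, 64, 82] (same length) produces [14, 12, 70, 64, 82, 10].

[14, 12, 70, 64, 82, 10]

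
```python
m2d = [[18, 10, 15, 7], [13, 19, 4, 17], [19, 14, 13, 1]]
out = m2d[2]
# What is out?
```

m2d has 3 rows. Row 2 is [19, 14, 13, 1].

[19, 14, 13, 1]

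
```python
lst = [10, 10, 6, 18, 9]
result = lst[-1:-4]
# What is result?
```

lst has length 5. The slice lst[-1:-4] resolves to an empty index range, so the result is [].

[]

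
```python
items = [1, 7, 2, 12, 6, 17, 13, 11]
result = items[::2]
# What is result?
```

items has length 8. The slice items[::2] selects indices [0, 2, 4, 6] (0->1, 2->2, 4->6, 6->13), giving [1, 2, 6, 13].

[1, 2, 6, 13]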